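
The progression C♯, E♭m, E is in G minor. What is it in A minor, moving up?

G minor up to A minor is a major second; each chord root moves by that interval while the quality stays the same.
C♯: root C♯ up a major second → D#, giving D#.
E♭m: root E♭ up a major second → F, giving Fm.
E: root E up a major second → F#, giving F#.

D# Fm F#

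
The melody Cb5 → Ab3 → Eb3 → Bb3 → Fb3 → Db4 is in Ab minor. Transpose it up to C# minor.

E5 C#4 G#3 D#4 A3 F#4

Ab minor to C# minor up is an augmented third, so every note moves up by that interval.
Cb5 becomes E5
Ab3 becomes C#4
Eb3 becomes G#3
Bb3 becomes D#4
Fb3 becomes A3
Db4 becomes F#4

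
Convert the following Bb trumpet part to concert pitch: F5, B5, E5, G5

Written C4 on the Bb trumpet sounds as Bb3, a major second lower; apply that shift to every note.
F5 gives Eb5
B5 gives A5
E5 gives D5
G5 gives F5

Eb5 A5 D5 F5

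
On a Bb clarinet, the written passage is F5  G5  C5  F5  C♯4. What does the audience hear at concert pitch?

Eb5 F5 Bb4 Eb5 B3

The Bb clarinet sounds a major second below written, so transpose each written note down a major second.
F5 gives Eb5
G5 gives F5
C5 gives Bb4
F5 gives Eb5
C#4 gives B3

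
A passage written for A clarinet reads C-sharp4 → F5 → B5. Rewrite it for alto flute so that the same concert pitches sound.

D#4 G5 C#6

First find concert pitch: the A clarinet sounds a minor third below written, so C-sharp4 F5 B5 sounds A#3 D5 G#5.
Then write for alto flute: it sounds a perfect fourth below written, so the part must be a perfect fourth above concert.
A#3 → D#4
D5 → G5
G#5 → C#6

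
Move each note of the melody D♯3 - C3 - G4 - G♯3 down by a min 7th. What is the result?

E#2 D2 A3 A#2

D#3 down a minor seventh is E#2.
C3 down a minor seventh is D2.
G4 down a minor seventh is A3.
G#3: a seventh down reaches A, and 10 semitones makes it A#2.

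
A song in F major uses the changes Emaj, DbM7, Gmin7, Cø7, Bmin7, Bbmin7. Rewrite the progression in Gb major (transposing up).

Fmaj EbbM7 Abmin7 Dbø7 Cmin7 Cbmin7

F major up to Gb major is a minor second; each chord root moves by that interval while the quality stays the same.
Emaj: root E up a minor second → F, giving Fmaj.
DbM7: root Db up a minor second → Ebb, giving EbbM7.
Gmin7: root G up a minor second → Ab, giving Abmin7.
Cø7: root C up a minor second → Db, giving Dbø7.
Bmin7: root B up a minor second → C, giving Cmin7.
Bbmin7: root Bb up a minor second → Cb, giving Cbmin7.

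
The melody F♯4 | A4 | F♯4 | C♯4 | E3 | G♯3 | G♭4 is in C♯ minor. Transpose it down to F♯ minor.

B3 D4 B3 F#3 A2 C#3 Cb4

From C♯ down to F♯ is a perfect fifth; apply that to each pitch.
F#4 -> B3
A4 -> D4
F#4 -> B3
C#4 -> F#3
E3 -> A2
G#3 -> C#3
Gb4 -> Cb4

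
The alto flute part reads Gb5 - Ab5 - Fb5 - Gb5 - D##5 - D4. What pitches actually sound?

The alto flute sounds a perfect fourth below written, so transpose each written note down a perfect fourth.
Gb5 -> Db5
Ab5 -> Eb5
Fb5 -> Cb5
Gb5 -> Db5
D##5 -> A##4
D4 -> A3

Db5 Eb5 Cb5 Db5 A##4 A3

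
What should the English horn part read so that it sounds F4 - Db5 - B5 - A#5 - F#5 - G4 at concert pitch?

C5 Ab5 F#6 E#6 C#6 D5

Written C4 sounds as F3 on the English horn, so concert pitches are written a perfect fifth up.
F4 to C5
Db5 to Ab5
B5 to F#6
A#5 to E#6
F#5 to C#6
G4 to D5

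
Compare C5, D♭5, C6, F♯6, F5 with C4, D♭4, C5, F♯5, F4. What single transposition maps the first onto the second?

down a perfect octave

From C5 to C4 is 8 letter names — an octave of some quality.
C4 to C5 is 12 semitones, which makes it a perfect octave; the second version is lower, so the direction is down.
Checking another pair — F5 → F4 — gives the same interval.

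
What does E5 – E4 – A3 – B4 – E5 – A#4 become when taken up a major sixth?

C#6 C#5 F#4 G#5 C#6 F##5

E5 → C#6
E4 → C#5
A3 → F#4
B4 → G#5
E5 → C#6
A#4 → F##5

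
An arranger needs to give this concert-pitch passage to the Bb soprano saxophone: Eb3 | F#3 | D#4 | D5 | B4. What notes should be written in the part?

F3 G#3 E#4 E5 C#5

The Bb soprano saxophone sounds a major second below written, so the written part must be a major second above concert — transpose each note up.
Eb3 gives F3
F#3 gives G#3
D#4 gives E#4
D5 gives E5
B4 gives C#5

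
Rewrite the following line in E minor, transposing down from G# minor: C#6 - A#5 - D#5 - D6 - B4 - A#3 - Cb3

A5 F#5 B4 Bb5 G4 F#3 Abb2

G# minor to E minor down is a major third, so every note moves down by that interval.
C#6 to A5
A#5 to F#5
D#5 to B4
D6 to Bb5
B4 to G4
A#3 to F#3
Cb3 to Abb2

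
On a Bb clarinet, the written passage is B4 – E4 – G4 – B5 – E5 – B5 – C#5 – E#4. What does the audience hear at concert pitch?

The Bb clarinet sounds a major second below written, so transpose each written note down a major second.
B4 gives A4
E4 gives D4
G4 gives F4
B5 gives A5
E5 gives D5
B5 gives A5
C#5 gives B4
E#4 gives D#4

A4 D4 F4 A5 D5 A5 B4 D#4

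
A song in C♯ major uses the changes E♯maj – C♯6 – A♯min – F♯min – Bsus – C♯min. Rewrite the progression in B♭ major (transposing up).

Dmaj Bb6 Gmin Ebmin Absus Bbmin

C♯ major up to B♭ major is a diminished seventh; each chord root moves by that interval while the quality stays the same.
E♯maj: root E♯ up a diminished seventh → D, giving Dmaj.
C♯6: root C♯ up a diminished seventh → Bb, giving Bb6.
A♯min: root A♯ up a diminished seventh → G, giving Gmin.
F♯min: root F♯ up a diminished seventh → Eb, giving Ebmin.
Bsus: root B up a diminished seventh → Ab, giving Absus.
C♯min: root C♯ up a diminished seventh → Bb, giving Bbmin.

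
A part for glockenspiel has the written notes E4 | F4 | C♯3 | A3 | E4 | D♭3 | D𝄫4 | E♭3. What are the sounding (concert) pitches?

Written C4 on the glockenspiel sounds as C6, a perfect fifteenth higher; apply that shift to every note.
E4 gives E6
F4 gives F6
C#3 gives C#5
A3 gives A5
E4 gives E6
Db3 gives Db5
Dbb4 gives Dbb6
Eb3 gives Eb5

E6 F6 C#5 A5 E6 Db5 Dbb6 Eb5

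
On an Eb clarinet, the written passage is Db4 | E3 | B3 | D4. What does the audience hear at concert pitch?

Fb4 G3 D4 F4

Written C4 on the Eb clarinet sounds as Eb4, a minor third higher; apply that shift to every note.
Db4 gives Fb4
E3 gives G3
B3 gives D4
D4 gives F4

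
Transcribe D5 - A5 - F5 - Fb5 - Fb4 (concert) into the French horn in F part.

Written C4 sounds as F3 on the French horn in F, so concert pitches are written a perfect fifth up.
D5 gives A5
A5 gives E6
F5 gives C6
Fb5 gives Cb6
Fb4 gives Cb5

A5 E6 C6 Cb6 Cb5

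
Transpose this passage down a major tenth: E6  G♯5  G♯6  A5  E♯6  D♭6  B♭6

C5 E4 E5 F4 C#5 Bbb4 Gb5

E6 down a major tenth is C5.
G#5: a tenth down reaches E, and 16 semitones makes it E4.
G#6 down a major tenth is E5.
A major tenth down from A5 gives F4.
E#6 down a major tenth is C#5.
Db6 down a major tenth is Bbb4.
Bb6 down a major tenth is Gb5.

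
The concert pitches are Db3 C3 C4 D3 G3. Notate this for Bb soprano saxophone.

Eb3 D3 D4 E3 A3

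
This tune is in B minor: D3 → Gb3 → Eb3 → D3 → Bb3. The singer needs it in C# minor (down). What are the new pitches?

E2 Ab2 F2 E2 C3

B minor to C# minor down is a minor seventh, so every note moves down by that interval.
D3 gives E2
Gb3 gives Ab2
Eb3 gives F2
D3 gives E2
Bb3 gives C3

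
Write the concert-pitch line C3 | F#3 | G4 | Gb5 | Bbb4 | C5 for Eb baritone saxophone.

The Eb baritone saxophone sounds a major thirteenth below written, so the written part must be a major thirteenth above concert — transpose each note up.
C3 -> A4
F#3 -> D#5
G4 -> E6
Gb5 -> Eb7
Bbb4 -> Gb6
C5 -> A6

A4 D#5 E6 Eb7 Gb6 A6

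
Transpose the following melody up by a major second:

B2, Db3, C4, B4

B2 up a major second is C#3.
A major second up from Db3 gives Eb3.
C4 up a major second is D4.
A major second up from B4 gives C#5.

C#3 Eb3 D4 C#5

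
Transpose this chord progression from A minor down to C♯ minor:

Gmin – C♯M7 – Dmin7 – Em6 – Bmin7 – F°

A minor down to C♯ minor is a minor sixth; each chord root moves by that interval while the quality stays the same.
Gmin: root G down a minor sixth → B, giving Bmin.
C♯M7: root C♯ down a minor sixth → E#, giving E#M7.
Dmin7: root D down a minor sixth → F#, giving F#min7.
Em6: root E down a minor sixth → G#, giving G#m6.
Bmin7: root B down a minor sixth → D#, giving D#min7.
F°: root F down a minor sixth → A, giving A°.

Bmin E#M7 F#min7 G#m6 D#min7 A°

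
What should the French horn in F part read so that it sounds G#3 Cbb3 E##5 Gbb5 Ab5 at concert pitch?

D#4 Gbb3 B##5 Dbb6 Eb6

The French horn in F sounds a perfect fifth below written, so the written part must be a perfect fifth above concert — transpose each note up.
G#3 gives D#4
Cbb3 gives Gbb3
E##5 gives B##5
Gbb5 gives Dbb6
Ab5 gives Eb6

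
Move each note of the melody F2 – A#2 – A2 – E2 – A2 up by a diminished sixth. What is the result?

Dbb3 F3 Fb3 Cb3 Fb3

F2: a sixth up reaches D, and 7 semitones makes it Dbb3.
A#2: a sixth up reaches F, and 7 semitones makes it F3.
A diminished sixth up from A2 gives Fb3.
A diminished sixth up from E2 gives Cb3.
A diminished sixth up from A2 gives Fb3.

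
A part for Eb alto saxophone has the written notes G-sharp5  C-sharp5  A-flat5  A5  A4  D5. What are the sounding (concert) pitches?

B4 E4 Cb5 C5 C4 F4

The Eb alto saxophone sounds a major sixth below written, so transpose each written note down a major sixth.
G#5 to B4
C#5 to E4
Ab5 to Cb5
A5 to C5
A4 to C4
D5 to F4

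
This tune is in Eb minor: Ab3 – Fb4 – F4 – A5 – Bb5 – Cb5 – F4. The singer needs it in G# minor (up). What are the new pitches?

C#4 A4 A#4 C##6 D#6 E5 A#4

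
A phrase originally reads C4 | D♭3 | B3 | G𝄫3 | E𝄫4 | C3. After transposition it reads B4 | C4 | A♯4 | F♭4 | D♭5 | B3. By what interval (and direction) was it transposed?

Take the first pair: C4 → B4. C to B spans 7 letter names, so the interval is some kind of seventh.
C4 to B4 is 11 semitones, which makes it a major seventh; the second version is higher, so the direction is up.
Checking another pair — C3 → B3 — gives the same interval.

up a major seventh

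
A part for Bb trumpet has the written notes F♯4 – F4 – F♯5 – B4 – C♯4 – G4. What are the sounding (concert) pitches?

E4 Eb4 E5 A4 B3 F4

Written C4 on the Bb trumpet sounds as Bb3, a major second lower; apply that shift to every note.
F#4 gives E4
F4 gives Eb4
F#5 gives E5
B4 gives A4
C#4 gives B3
G4 gives F4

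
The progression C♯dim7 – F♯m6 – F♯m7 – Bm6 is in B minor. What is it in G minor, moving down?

B minor down to G minor is a major third; each chord root moves by that interval while the quality stays the same.
C♯dim7: root C♯ down a major third → A, giving Adim7.
F♯m6: root F♯ down a major third → D, giving Dm6.
F♯m7: root F♯ down a major third → D, giving Dm7.
Bm6: root B down a major third → G, giving Gm6.

Adim7 Dm6 Dm7 Gm6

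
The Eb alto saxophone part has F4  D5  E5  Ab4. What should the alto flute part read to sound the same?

Db4 Bb4 C5 Fb4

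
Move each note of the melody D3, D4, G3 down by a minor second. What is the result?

D3 → C#3
D4 → C#4
G3 → F#3

C#3 C#4 F#3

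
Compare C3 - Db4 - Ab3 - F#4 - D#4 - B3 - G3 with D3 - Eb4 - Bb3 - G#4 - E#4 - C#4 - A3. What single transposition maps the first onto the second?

Take the first pair: C3 → D3. C to D spans 2 letter names, so the interval is some kind of second.
C3 to D3 is 2 semitones, which makes it a major second; the second version is higher, so the direction is up.
Checking another pair — G3 → A3 — gives the same interval.

up a major second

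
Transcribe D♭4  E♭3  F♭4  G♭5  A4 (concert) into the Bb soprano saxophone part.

Eb4 F3 Gb4 Ab5 B4

The Bb soprano saxophone sounds a major second below written, so the written part must be a major second above concert — transpose each note up.
Db4 becomes Eb4
Eb3 becomes F3
Fb4 becomes Gb4
Gb5 becomes Ab5
A4 becomes B4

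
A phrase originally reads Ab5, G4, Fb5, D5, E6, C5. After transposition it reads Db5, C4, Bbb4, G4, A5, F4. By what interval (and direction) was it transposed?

Take the first pair: Ab5 → Db5. A to D spans 5 letter names, so the interval is some kind of fifth.
Db5 to Ab5 is 7 semitones, which makes it a perfect fifth; the second version is lower, so the direction is down.
Checking another pair — C5 → F4 — gives the same interval.

down a perfect fifth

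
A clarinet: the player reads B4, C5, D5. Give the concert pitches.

G#4 A4 B4

Written C4 on the A clarinet sounds as A3, a minor third lower; apply that shift to every note.
B4 to G#4
C5 to A4
D5 to B4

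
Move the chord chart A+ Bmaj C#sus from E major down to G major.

C+ Dmaj Esus

E major down to G major is a major sixth; each chord root moves by that interval while the quality stays the same.
A+: root A down a major sixth → C, giving C+.
Bmaj: root B down a major sixth → D, giving Dmaj.
C#sus: root C# down a major sixth → E, giving Esus.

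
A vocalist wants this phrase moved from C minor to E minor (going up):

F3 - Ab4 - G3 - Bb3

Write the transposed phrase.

A3 C5 B3 D4

C minor to E minor up is a major third, so every note moves up by that interval.
F3 becomes A3
Ab4 becomes C5
G3 becomes B3
Bb3 becomes D4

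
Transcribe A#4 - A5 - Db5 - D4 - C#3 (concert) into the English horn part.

E#5 E6 Ab5 A4 G#3

The English horn sounds a perfect fifth below written, so the written part must be a perfect fifth above concert — transpose each note up.
A#4 -> E#5
A5 -> E6
Db5 -> Ab5
D4 -> A4
C#3 -> G#3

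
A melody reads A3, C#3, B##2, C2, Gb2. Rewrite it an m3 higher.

A3 to C4
C#3 to E3
B##2 to D##3
C2 to Eb2
Gb2 to Bbb2

C4 E3 D##3 Eb2 Bbb2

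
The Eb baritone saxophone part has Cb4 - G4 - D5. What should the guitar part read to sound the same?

Ebb3 Bb3 F4

First find concert pitch: the Eb baritone saxophone sounds a major thirteenth below written, so Cb4 G4 D5 sounds Ebb2 Bb2 F3.
Then write for guitar: it sounds a perfect octave below written, so the part must be a perfect octave above concert.
Ebb2 → Ebb3
Bb2 → Bb3
F3 → F4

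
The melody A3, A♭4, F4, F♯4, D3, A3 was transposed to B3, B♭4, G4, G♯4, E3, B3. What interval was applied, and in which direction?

up a major second

Take the first pair: A3 → B3. A to B spans 2 letter names, so the interval is some kind of second.
A3 to B3 is 2 semitones, which makes it a major second; the second version is higher, so the direction is up.
Checking another pair — A3 → B3 — gives the same interval.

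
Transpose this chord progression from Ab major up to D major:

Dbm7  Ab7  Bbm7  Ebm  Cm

Gm7 D7 Em7 Am F#m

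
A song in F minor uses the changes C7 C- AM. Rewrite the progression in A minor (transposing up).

F minor up to A minor is a major third; each chord root moves by that interval while the quality stays the same.
C7: root C up a major third → E, giving E7.
C-: root C up a major third → E, giving E-.
AM: root A up a major third → C#, giving C#M.

E7 E- C#M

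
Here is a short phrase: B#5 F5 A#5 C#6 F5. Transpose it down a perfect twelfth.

B#5 down a perfect twelfth is E#4.
F5: a twelfth down reaches B, and 19 semitones makes it Bb3.
A#5 down a perfect twelfth is D#4.
A perfect twelfth down from C#6 gives F#4.
F5 down a perfect twelfth is Bb3.

E#4 Bb3 D#4 F#4 Bb3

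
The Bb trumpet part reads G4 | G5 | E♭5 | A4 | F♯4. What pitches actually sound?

The Bb trumpet sounds a major second below written, so transpose each written note down a major second.
G4 → F4
G5 → F5
Eb5 → Db5
A4 → G4
F#4 → E4

F4 F5 Db5 G4 E4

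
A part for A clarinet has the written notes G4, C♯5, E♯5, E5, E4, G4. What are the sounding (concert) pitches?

E4 A#4 C##5 C#5 C#4 E4

Written C4 on the A clarinet sounds as A3, a minor third lower; apply that shift to every note.
G4 becomes E4
C#5 becomes A#4
E#5 becomes C##5
E5 becomes C#5
E4 becomes C#4
G4 becomes E4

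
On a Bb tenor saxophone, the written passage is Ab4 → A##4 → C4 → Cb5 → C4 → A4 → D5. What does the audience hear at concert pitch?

Gb3 G##3 Bb2 Bbb3 Bb2 G3 C4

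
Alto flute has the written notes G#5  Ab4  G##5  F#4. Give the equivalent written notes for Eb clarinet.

First find concert pitch: the alto flute sounds a perfect fourth below written, so G#5 Ab4 G##5 F#4 sounds D#5 Eb4 D##5 C#4.
Then write for Eb clarinet: it sounds a minor third above written, so the part must be a minor third below concert.
D#5 → B#4
Eb4 → C4
D##5 → B##4
C#4 → A#3

B#4 C4 B##4 A#3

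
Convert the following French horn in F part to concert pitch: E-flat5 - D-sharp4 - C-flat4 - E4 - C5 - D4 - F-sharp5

The French horn in F sounds a perfect fifth below written, so transpose each written note down a perfect fifth.
Eb5 gives Ab4
D#4 gives G#3
Cb4 gives Fb3
E4 gives A3
C5 gives F4
D4 gives G3
F#5 gives B4

Ab4 G#3 Fb3 A3 F4 G3 B4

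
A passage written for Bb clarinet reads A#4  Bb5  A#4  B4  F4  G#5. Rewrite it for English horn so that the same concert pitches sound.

First find concert pitch: the Bb clarinet sounds a major second below written, so A#4 Bb5 A#4 B4 F4 G#5 sounds G#4 Ab5 G#4 A4 Eb4 F#5.
Then write for English horn: it sounds a perfect fifth below written, so the part must be a perfect fifth above concert.
G#4 → D#5
Ab5 → Eb6
G#4 → D#5
A4 → E5
Eb4 → Bb4
F#5 → C#6

D#5 Eb6 D#5 E5 Bb4 C#6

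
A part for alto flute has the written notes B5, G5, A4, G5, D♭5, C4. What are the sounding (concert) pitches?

Written C4 on the alto flute sounds as G3, a perfect fourth lower; apply that shift to every note.
B5 becomes F#5
G5 becomes D5
A4 becomes E4
G5 becomes D5
Db5 becomes Ab4
C4 becomes G3

F#5 D5 E4 D5 Ab4 G3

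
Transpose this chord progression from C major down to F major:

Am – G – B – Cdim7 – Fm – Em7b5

Dm C E Fdim7 Bbm Am7b5

C major down to F major is a perfect fifth; each chord root moves by that interval while the quality stays the same.
Am: root A down a perfect fifth → D, giving Dm.
G: root G down a perfect fifth → C, giving C.
B: root B down a perfect fifth → E, giving E.
Cdim7: root C down a perfect fifth → F, giving Fdim7.
Fm: root F down a perfect fifth → Bb, giving Bbm.
Em7b5: root E down a perfect fifth → A, giving Am7b5.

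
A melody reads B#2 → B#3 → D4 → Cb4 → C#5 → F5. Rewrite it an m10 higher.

D#4 D#5 F5 Ebb5 E6 Ab6

B#2 up a minor tenth is D#4.
B#3: a tenth up reaches D, and 15 semitones makes it D#5.
D4 up a minor tenth is F5.
Cb4: a tenth up reaches E, and 15 semitones makes it Ebb5.
C#5: a tenth up reaches E, and 15 semitones makes it E6.
F5: a tenth up reaches A, and 15 semitones makes it Ab6.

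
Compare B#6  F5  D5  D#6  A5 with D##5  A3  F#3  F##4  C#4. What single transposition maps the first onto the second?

From B#6 to D##5 is 13 letter names — a thirteenth of some quality.
D##5 to B#6 is 20 semitones, which makes it a minor thirteenth; the second version is lower, so the direction is down.
Checking another pair — A5 → C#4 — gives the same interval.

down a minor thirteenth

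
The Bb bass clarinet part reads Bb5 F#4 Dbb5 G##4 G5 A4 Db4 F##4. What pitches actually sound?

Ab4 E3 Cbb4 F##3 F4 G3 Cb3 E#3

Written C4 on the Bb bass clarinet sounds as Bb2, a major ninth lower; apply that shift to every note.
Bb5 becomes Ab4
F#4 becomes E3
Dbb5 becomes Cbb4
G##4 becomes F##3
G5 becomes F4
A4 becomes G3
Db4 becomes Cb3
F##4 becomes E#3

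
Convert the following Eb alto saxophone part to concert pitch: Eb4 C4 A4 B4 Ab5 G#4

Gb3 Eb3 C4 D4 Cb5 B3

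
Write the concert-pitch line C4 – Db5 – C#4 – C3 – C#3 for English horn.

G4 Ab5 G#4 G3 G#3

The English horn sounds a perfect fifth below written, so the written part must be a perfect fifth above concert — transpose each note up.
C4 → G4
Db5 → Ab5
C#4 → G#4
C3 → G3
C#3 → G#3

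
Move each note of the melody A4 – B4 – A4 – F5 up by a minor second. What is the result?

Bb4 C5 Bb4 Gb5

A4: a second up reaches B, and 1 semitone makes it Bb4.
B4 up a minor second is C5.
A minor second up from A4 gives Bb4.
F5: a second up reaches G, and 1 semitone makes it Gb5.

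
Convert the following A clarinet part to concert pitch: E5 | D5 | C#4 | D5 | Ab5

C#5 B4 A#3 B4 F5

Written C4 on the A clarinet sounds as A3, a minor third lower; apply that shift to every note.
E5 to C#5
D5 to B4
C#4 to A#3
D5 to B4
Ab5 to F5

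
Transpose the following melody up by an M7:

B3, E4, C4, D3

B3 → A#4
E4 → D#5
C4 → B4
D3 → C#4

A#4 D#5 B4 C#4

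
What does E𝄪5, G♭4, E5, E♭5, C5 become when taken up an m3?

E##5 becomes G##5
Gb4 becomes Bbb4
E5 becomes G5
Eb5 becomes Gb5
C5 becomes Eb5

G##5 Bbb4 G5 Gb5 Eb5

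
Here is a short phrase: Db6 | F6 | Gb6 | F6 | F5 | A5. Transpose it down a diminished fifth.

Db6 → G5
F6 → B5
Gb6 → C6
F6 → B5
F5 → B4
A5 → D#5

G5 B5 C6 B5 B4 D#5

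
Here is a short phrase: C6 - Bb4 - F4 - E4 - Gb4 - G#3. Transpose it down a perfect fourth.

C6: a fourth down reaches G, and 5 semitones makes it G5.
Bb4 down a perfect fourth is F4.
F4: a fourth down reaches C, and 5 semitones makes it C4.
E4 down a perfect fourth is B3.
Gb4: a fourth down reaches D, and 5 semitones makes it Db4.
G#3 down a perfect fourth is D#3.

G5 F4 C4 B3 Db4 D#3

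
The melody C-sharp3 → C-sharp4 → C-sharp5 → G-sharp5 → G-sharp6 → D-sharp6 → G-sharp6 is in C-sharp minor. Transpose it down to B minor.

C-sharp minor to B minor down is a major second, so every note moves down by that interval.
C#3 gives B2
C#4 gives B3
C#5 gives B4
G#5 gives F#5
G#6 gives F#6
D#6 gives C#6
G#6 gives F#6

B2 B3 B4 F#5 F#6 C#6 F#6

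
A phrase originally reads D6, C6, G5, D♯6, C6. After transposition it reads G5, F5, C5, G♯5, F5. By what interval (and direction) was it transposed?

down a perfect fifth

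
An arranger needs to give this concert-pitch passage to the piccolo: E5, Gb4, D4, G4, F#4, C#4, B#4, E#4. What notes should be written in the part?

E4 Gb3 D3 G3 F#3 C#3 B#3 E#3

The piccolo sounds a perfect octave above written, so the written part must be a perfect octave below concert — transpose each note down.
E5 gives E4
Gb4 gives Gb3
D4 gives D3
G4 gives G3
F#4 gives F#3
C#4 gives C#3
B#4 gives B#3
E#4 gives E#3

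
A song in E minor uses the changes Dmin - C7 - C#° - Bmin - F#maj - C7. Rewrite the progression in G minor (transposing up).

Fmin Eb7 E° Dmin Amaj Eb7

E minor up to G minor is a minor third; each chord root moves by that interval while the quality stays the same.
Dmin: root D up a minor third → F, giving Fmin.
C7: root C up a minor third → Eb, giving Eb7.
C#°: root C# up a minor third → E, giving E°.
Bmin: root B up a minor third → D, giving Dmin.
F#maj: root F# up a minor third → A, giving Amaj.
C7: root C up a minor third → Eb, giving Eb7.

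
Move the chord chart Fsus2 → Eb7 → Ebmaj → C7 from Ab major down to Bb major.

Ab major down to Bb major is a minor seventh; each chord root moves by that interval while the quality stays the same.
Fsus2: root F down a minor seventh → G, giving Gsus2.
Eb7: root Eb down a minor seventh → F, giving F7.
Ebmaj: root Eb down a minor seventh → F, giving Fmaj.
C7: root C down a minor seventh → D, giving D7.

Gsus2 F7 Fmaj D7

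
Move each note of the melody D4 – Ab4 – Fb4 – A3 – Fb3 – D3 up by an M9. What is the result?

D4 up a major ninth is E5.
Ab4 up a major ninth is Bb5.
A major ninth up from Fb4 gives Gb5.
A3 up a major ninth is B4.
Fb3 up a major ninth is Gb4.
D3: a ninth up reaches E, and 14 semitones makes it E4.

E5 Bb5 Gb5 B4 Gb4 E4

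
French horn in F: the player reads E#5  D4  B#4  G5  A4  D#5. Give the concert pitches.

Written C4 on the French horn in F sounds as F3, a perfect fifth lower; apply that shift to every note.
E#5 → A#4
D4 → G3
B#4 → E#4
G5 → C5
A4 → D4
D#5 → G#4

A#4 G3 E#4 C5 D4 G#4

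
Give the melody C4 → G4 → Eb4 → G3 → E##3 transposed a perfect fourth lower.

C4: a fourth down reaches G, and 5 semitones makes it G3.
G4 down a perfect fourth is D4.
A perfect fourth down from Eb4 gives Bb3.
G3 down a perfect fourth is D3.
E##3: a fourth down reaches B, and 5 semitones makes it B##2.

G3 D4 Bb3 D3 B##2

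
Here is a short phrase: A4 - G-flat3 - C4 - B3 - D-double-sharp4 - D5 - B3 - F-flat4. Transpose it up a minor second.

Bb4 Abb3 Db4 C4 E#4 Eb5 C4 Gbb4

A4 up a minor second is Bb4.
Gb3: a second up reaches A, and 1 semitone makes it Abb3.
C4: a second up reaches D, and 1 semitone makes it Db4.
A minor second up from B3 gives C4.
A minor second up from D##4 gives E#4.
A minor second up from D5 gives Eb5.
A minor second up from B3 gives C4.
Fb4 up a minor second is Gbb4.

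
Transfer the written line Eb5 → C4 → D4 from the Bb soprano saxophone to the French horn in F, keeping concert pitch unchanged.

Ab5 F4 G4

First find concert pitch: the Bb soprano saxophone sounds a major second below written, so Eb5 C4 D4 sounds Db5 Bb3 C4.
Then write for French horn in F: it sounds a perfect fifth below written, so the part must be a perfect fifth above concert.
Db5 → Ab5
Bb3 → F4
C4 → G4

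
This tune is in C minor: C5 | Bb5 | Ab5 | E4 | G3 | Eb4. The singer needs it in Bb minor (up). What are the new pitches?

C minor to Bb minor up is a minor seventh, so every note moves up by that interval.
C5 → Bb5
Bb5 → Ab6
Ab5 → Gb6
E4 → D5
G3 → F4
Eb4 → Db5

Bb5 Ab6 Gb6 D5 F4 Db5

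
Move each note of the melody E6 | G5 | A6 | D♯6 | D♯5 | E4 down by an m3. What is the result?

C#6 E5 F#6 B#5 B#4 C#4

E6 down a minor third is C#6.
G5 down a minor third is E5.
A6 down a minor third is F#6.
D#6 down a minor third is B#5.
D#5 down a minor third is B#4.
E4: a third down reaches C, and 3 semitones makes it C#4.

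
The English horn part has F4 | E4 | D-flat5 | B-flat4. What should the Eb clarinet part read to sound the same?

First find concert pitch: the English horn sounds a perfect fifth below written, so F4 E4 D-flat5 B-flat4 sounds Bb3 A3 Gb4 Eb4.
Then write for Eb clarinet: it sounds a minor third above written, so the part must be a minor third below concert.
Bb3 → G3
A3 → F#3
Gb4 → Eb4
Eb4 → C4

G3 F#3 Eb4 C4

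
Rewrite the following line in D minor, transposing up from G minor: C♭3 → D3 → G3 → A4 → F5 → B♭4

Gb3 A3 D4 E5 C6 F5

From G up to D is a perfect fifth; apply that to each pitch.
Cb3 -> Gb3
D3 -> A3
G3 -> D4
A4 -> E5
F5 -> C6
Bb4 -> F5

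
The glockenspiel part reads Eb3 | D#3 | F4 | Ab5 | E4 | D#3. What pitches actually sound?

Eb5 D#5 F6 Ab7 E6 D#5

Written C4 on the glockenspiel sounds as C6, a perfect fifteenth higher; apply that shift to every note.
Eb3 to Eb5
D#3 to D#5
F4 to F6
Ab5 to Ab7
E4 to E6
D#3 to D#5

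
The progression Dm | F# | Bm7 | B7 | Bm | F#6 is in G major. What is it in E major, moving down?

Bm D# G#m7 G#7 G#m D#6

G major down to E major is a minor third; each chord root moves by that interval while the quality stays the same.
Dm: root D down a minor third → B, giving Bm.
F#: root F# down a minor third → D#, giving D#.
Bm7: root B down a minor third → G#, giving G#m7.
B7: root B down a minor third → G#, giving G#7.
Bm: root B down a minor third → G#, giving G#m.
F#6: root F# down a minor third → D#, giving D#6.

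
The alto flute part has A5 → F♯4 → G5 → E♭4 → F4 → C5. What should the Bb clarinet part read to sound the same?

First find concert pitch: the alto flute sounds a perfect fourth below written, so A5 F♯4 G5 E♭4 F4 C5 sounds E5 C#4 D5 Bb3 C4 G4.
Then write for Bb clarinet: it sounds a major second below written, so the part must be a major second above concert.
E5 → F#5
C#4 → D#4
D5 → E5
Bb3 → C4
C4 → D4
G4 → A4

F#5 D#4 E5 C4 D4 A4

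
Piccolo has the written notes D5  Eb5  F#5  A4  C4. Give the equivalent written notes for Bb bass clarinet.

E7 F7 G#7 B6 D6

First find concert pitch: the piccolo sounds a perfect octave above written, so D5 Eb5 F#5 A4 C4 sounds D6 Eb6 F#6 A5 C5.
Then write for Bb bass clarinet: it sounds a major ninth below written, so the part must be a major ninth above concert.
D6 → E7
Eb6 → F7
F#6 → G#7
A5 → B6
C5 → D6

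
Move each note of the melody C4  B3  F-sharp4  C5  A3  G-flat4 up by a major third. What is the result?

E4 D#4 A#4 E5 C#4 Bb4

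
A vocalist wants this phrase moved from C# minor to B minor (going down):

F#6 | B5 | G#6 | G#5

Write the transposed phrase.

From C# down to B is a major second; apply that to each pitch.
F#6 becomes E6
B5 becomes A5
G#6 becomes F#6
G#5 becomes F#5

E6 A5 F#6 F#5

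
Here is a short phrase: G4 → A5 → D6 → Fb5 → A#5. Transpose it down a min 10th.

E3 F#4 B4 Db4 F##4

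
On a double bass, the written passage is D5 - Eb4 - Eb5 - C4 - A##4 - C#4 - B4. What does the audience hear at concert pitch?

D4 Eb3 Eb4 C3 A##3 C#3 B3

The double bass sounds a perfect octave below written, so transpose each written note down a perfect octave.
D5 becomes D4
Eb4 becomes Eb3
Eb5 becomes Eb4
C4 becomes C3
A##4 becomes A##3
C#4 becomes C#3
B4 becomes B3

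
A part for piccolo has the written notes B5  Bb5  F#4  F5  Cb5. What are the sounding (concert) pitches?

Written C4 on the piccolo sounds as C5, a perfect octave higher; apply that shift to every note.
B5 to B6
Bb5 to Bb6
F#4 to F#5
F5 to F6
Cb5 to Cb6

B6 Bb6 F#5 F6 Cb6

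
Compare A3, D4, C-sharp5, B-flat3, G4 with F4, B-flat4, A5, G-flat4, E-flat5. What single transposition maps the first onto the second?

up a minor sixth

Take the first pair: A3 → F4. A to F spans 6 letter names, so the interval is some kind of sixth.
A3 to F4 is 8 semitones, which makes it a minor sixth; the second version is higher, so the direction is up.
Checking another pair — G4 → Eb5 — gives the same interval.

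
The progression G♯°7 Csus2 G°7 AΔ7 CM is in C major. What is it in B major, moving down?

F##°7 Bsus2 F#°7 G#Δ7 BM

C major down to B major is a minor second; each chord root moves by that interval while the quality stays the same.
G♯°7: root G♯ down a minor second → F##, giving F##°7.
Csus2: root C down a minor second → B, giving Bsus2.
G°7: root G down a minor second → F#, giving F#°7.
AΔ7: root A down a minor second → G#, giving G#Δ7.
CM: root C down a minor second → B, giving BM.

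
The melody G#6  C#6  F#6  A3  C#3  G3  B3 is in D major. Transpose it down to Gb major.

C6 F5 Bb5 Db3 F2 Cb3 Eb3

From D down to Gb is an augmented fifth; apply that to each pitch.
G#6 becomes C6
C#6 becomes F5
F#6 becomes Bb5
A3 becomes Db3
C#3 becomes F2
G3 becomes Cb3
B3 becomes Eb3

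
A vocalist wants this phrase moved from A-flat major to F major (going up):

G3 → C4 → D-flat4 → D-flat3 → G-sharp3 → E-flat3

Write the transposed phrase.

A-flat major to F major up is a major sixth, so every note moves up by that interval.
G3 becomes E4
C4 becomes A4
Db4 becomes Bb4
Db3 becomes Bb3
G#3 becomes E#4
Eb3 becomes C4

E4 A4 Bb4 Bb3 E#4 C4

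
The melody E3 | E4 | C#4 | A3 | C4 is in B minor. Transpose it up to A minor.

From B up to A is a minor seventh; apply that to each pitch.
E3 -> D4
E4 -> D5
C#4 -> B4
A3 -> G4
C4 -> Bb4

D4 D5 B4 G4 Bb4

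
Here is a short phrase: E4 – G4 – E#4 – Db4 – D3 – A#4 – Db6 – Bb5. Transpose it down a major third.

C4 Eb4 C#4 Bbb3 Bb2 F#4 Bbb5 Gb5

E4: a third down reaches C, and 4 semitones makes it C4.
G4: a third down reaches E, and 4 semitones makes it Eb4.
A major third down from E#4 gives C#4.
A major third down from Db4 gives Bbb3.
D3 down a major third is Bb2.
A major third down from A#4 gives F#4.
A major third down from Db6 gives Bbb5.
Bb5 down a major third is Gb5.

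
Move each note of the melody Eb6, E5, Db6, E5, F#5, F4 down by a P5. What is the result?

Ab5 A4 Gb5 A4 B4 Bb3

A perfect fifth down from Eb6 gives Ab5.
E5: a fifth down reaches A, and 7 semitones makes it A4.
Db6: a fifth down reaches G, and 7 semitones makes it Gb5.
A perfect fifth down from E5 gives A4.
F#5 down a perfect fifth is B4.
A perfect fifth down from F4 gives Bb3.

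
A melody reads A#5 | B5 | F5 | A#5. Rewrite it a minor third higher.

C#6 D6 Ab5 C#6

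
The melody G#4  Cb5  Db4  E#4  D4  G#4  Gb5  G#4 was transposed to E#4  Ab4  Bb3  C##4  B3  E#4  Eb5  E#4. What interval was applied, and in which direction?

From G#4 to E#4 is 3 letter names — a third of some quality.
E#4 to G#4 is 3 semitones, which makes it a minor third; the second version is lower, so the direction is down.
Checking another pair — G#4 → E#4 — gives the same interval.

down a minor third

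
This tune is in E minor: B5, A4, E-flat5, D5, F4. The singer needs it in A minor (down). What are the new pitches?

From E down to A is a perfect fifth; apply that to each pitch.
B5 becomes E5
A4 becomes D4
Eb5 becomes Ab4
D5 becomes G4
F4 becomes Bb3

E5 D4 Ab4 G4 Bb3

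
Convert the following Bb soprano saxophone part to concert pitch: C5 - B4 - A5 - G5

The Bb soprano saxophone sounds a major second below written, so transpose each written note down a major second.
C5 → Bb4
B4 → A4
A5 → G5
G5 → F5

Bb4 A4 G5 F5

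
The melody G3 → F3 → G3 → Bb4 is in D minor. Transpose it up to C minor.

F4 Eb4 F4 Ab5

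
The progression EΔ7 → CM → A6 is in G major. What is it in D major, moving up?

G major up to D major is a perfect fifth; each chord root moves by that interval while the quality stays the same.
EΔ7: root E up a perfect fifth → B, giving BΔ7.
CM: root C up a perfect fifth → G, giving GM.
A6: root A up a perfect fifth → E, giving E6.

BΔ7 GM E6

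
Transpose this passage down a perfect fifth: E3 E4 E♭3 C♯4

E3 → A2
E4 → A3
Eb3 → Ab2
C#4 → F#3

A2 A3 Ab2 F#3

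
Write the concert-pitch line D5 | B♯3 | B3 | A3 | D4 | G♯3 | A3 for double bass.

D6 B#4 B4 A4 D5 G#4 A4

The double bass sounds a perfect octave below written, so the written part must be a perfect octave above concert — transpose each note up.
D5 → D6
B#3 → B#4
B3 → B4
A3 → A4
D4 → D5
G#3 → G#4
A3 → A4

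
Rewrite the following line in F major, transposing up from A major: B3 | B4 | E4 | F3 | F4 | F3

From A up to F is a minor sixth; apply that to each pitch.
B3 to G4
B4 to G5
E4 to C5
F3 to Db4
F4 to Db5
F3 to Db4

G4 G5 C5 Db4 Db5 Db4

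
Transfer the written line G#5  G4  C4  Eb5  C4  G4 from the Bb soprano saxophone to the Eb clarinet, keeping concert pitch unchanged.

D#5 D4 G3 Bb4 G3 D4

First find concert pitch: the Bb soprano saxophone sounds a major second below written, so G#5 G4 C4 Eb5 C4 G4 sounds F#5 F4 Bb3 Db5 Bb3 F4.
Then write for Eb clarinet: it sounds a minor third above written, so the part must be a minor third below concert.
F#5 → D#5
F4 → D4
Bb3 → G3
Db5 → Bb4
Bb3 → G3
F4 → D4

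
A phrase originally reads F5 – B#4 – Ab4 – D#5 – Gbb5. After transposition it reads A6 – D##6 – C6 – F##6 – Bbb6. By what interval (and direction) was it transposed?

up a major tenth

Take the first pair: F5 → A6. F to A spans 10 letter names, so the interval is some kind of tenth.
F5 to A6 is 16 semitones, which makes it a major tenth; the second version is higher, so the direction is up.
Checking another pair — Gbb5 → Bbb6 — gives the same interval.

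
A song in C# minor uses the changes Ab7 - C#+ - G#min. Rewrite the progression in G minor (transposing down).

C# minor down to G minor is an augmented fourth; each chord root moves by that interval while the quality stays the same.
Ab7: root Ab down an augmented fourth → Ebb, giving Ebb7.
C#+: root C# down an augmented fourth → G, giving G+.
G#min: root G# down an augmented fourth → D, giving Dmin.

Ebb7 G+ Dmin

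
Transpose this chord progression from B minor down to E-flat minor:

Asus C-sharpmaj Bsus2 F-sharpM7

Dbsus Fmaj Ebsus2 BbM7

B minor down to E-flat minor is an augmented fifth; each chord root moves by that interval while the quality stays the same.
Asus: root A down an augmented fifth → Db, giving Dbsus.
C-sharpmaj: root C-sharp down an augmented fifth → F, giving Fmaj.
Bsus2: root B down an augmented fifth → Eb, giving Ebsus2.
F-sharpM7: root F-sharp down an augmented fifth → Bb, giving BbM7.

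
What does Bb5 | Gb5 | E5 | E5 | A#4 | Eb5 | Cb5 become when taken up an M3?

D6 Bb5 G#5 G#5 C##5 G5 Eb5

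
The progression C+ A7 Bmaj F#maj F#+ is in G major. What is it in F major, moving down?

G major down to F major is a major second; each chord root moves by that interval while the quality stays the same.
C+: root C down a major second → Bb, giving Bb+.
A7: root A down a major second → G, giving G7.
Bmaj: root B down a major second → A, giving Amaj.
F#maj: root F# down a major second → E, giving Emaj.
F#+: root F# down a major second → E, giving E+.

Bb+ G7 Amaj Emaj E+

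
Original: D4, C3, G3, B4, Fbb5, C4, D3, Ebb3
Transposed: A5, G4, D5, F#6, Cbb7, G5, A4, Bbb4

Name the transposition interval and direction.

Take the first pair: D4 → A5. D to A spans 12 letter names, so the interval is some kind of twelfth.
D4 to A5 is 19 semitones, which makes it a perfect twelfth; the second version is higher, so the direction is up.
Checking another pair — Ebb3 → Bbb4 — gives the same interval.

up a perfect twelfth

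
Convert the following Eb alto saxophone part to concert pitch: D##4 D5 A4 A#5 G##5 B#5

F##3 F4 C4 C#5 B#4 D#5

The Eb alto saxophone sounds a major sixth below written, so transpose each written note down a major sixth.
D##4 -> F##3
D5 -> F4
A4 -> C4
A#5 -> C#5
G##5 -> B#4
B#5 -> D#5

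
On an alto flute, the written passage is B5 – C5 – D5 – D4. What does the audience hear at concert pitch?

F#5 G4 A4 A3

The alto flute sounds a perfect fourth below written, so transpose each written note down a perfect fourth.
B5 → F#5
C5 → G4
D5 → A4
D4 → A3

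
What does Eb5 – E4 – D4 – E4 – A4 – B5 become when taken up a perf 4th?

Ab5 A4 G4 A4 D5 E6

Eb5 -> Ab5
E4 -> A4
D4 -> G4
E4 -> A4
A4 -> D5
B5 -> E6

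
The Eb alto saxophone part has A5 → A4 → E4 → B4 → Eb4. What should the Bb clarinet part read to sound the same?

First find concert pitch: the Eb alto saxophone sounds a major sixth below written, so A5 A4 E4 B4 Eb4 sounds C5 C4 G3 D4 Gb3.
Then write for Bb clarinet: it sounds a major second below written, so the part must be a major second above concert.
C5 → D5
C4 → D4
G3 → A3
D4 → E4
Gb3 → Ab3

D5 D4 A3 E4 Ab3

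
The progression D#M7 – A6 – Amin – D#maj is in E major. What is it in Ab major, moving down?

E major down to Ab major is an augmented fifth; each chord root moves by that interval while the quality stays the same.
D#M7: root D# down an augmented fifth → G, giving GM7.
A6: root A down an augmented fifth → Db, giving Db6.
Amin: root A down an augmented fifth → Db, giving Dbmin.
D#maj: root D# down an augmented fifth → G, giving Gmaj.

GM7 Db6 Dbmin Gmaj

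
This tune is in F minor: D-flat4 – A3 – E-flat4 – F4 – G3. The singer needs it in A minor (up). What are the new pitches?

F4 C#4 G4 A4 B3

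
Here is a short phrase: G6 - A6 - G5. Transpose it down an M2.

G6: a second down reaches F, and 2 semitones makes it F6.
A major second down from A6 gives G6.
G5 down a major second is F5.

F6 G6 F5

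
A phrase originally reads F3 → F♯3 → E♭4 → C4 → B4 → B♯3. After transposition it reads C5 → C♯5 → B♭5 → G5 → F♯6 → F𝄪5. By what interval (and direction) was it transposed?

From F3 to C5 is 12 letter names — a twelfth of some quality.
F3 to C5 is 19 semitones, which makes it a perfect twelfth; the second version is higher, so the direction is up.
Checking another pair — B#3 → F##5 — gives the same interval.

up a perfect twelfth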